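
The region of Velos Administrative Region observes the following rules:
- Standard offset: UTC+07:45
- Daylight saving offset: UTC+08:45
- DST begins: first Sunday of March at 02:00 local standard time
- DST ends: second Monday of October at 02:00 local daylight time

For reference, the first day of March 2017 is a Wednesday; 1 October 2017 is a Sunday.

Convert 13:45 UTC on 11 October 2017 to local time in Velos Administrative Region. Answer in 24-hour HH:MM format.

1 March 2017 is a Wednesday, so the first Sunday is March 5.
1 October 2017 is a Sunday, so the first Monday is October 2 and the second is October 9.
At the standard offset (UTC+07:45), 13:45 UTC + 7h45m = 21:30 Velos Administrative Region standard time.
The standard-time date in Velos Administrative Region, 11 October 2017, is outside the daylight-saving period (5 March – 9 October), so Velos Administrative Region is on standard time, UTC+07:45.
13:45 UTC + 7h45m = 21:30 local.

21:30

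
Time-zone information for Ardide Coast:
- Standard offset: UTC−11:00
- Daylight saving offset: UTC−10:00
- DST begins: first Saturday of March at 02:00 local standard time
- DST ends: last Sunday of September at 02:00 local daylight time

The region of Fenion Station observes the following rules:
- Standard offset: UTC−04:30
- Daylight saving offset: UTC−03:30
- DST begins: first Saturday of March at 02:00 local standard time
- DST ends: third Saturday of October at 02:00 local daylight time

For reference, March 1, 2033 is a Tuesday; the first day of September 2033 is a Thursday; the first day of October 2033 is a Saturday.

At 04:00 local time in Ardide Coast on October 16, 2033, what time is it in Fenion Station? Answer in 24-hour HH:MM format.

1 March 2033 is a Tuesday, so the first Saturday is March 5.
1 September 2033 is a Thursday, so Sundays fall on 4, 11, 18, 25; the last is September 25.
October 16, 2033 does not fall between 5 March and 25 September, so daylight saving is not in effect and Ardide Coast is at UTC−11:00.
04:00 Ardide Coast + 11h = 15:00 UTC.
1 March 2033 is a Tuesday, so the first Saturday is March 5.
1 October 2033 is a Saturday, so the first Saturday is October 1 and the third is October 15.
At the standard offset (UTC−04:30), 15:00 UTC − 4h30m = 10:30 Fenion Station standard time.
The standard-time date in Fenion Station, October 16, 2033, is outside the daylight-saving period (5 March – 15 October), so Fenion Station is on standard time, UTC−04:30.
15:00 UTC − 4h30m = 10:30 Fenion Station.

10:30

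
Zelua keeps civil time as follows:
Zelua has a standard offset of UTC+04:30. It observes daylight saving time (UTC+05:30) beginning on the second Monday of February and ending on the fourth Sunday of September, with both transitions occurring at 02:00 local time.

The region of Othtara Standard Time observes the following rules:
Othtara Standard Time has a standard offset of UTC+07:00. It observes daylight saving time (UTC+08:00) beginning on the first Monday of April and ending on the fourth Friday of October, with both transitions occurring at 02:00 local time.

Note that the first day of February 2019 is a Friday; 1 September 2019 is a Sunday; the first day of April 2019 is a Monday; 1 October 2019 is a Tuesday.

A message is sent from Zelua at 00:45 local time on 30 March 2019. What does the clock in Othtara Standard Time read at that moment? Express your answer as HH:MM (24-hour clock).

02:15

1 February 2019 is a Friday, so the first Monday is February 4 and the second is February 11.
1 September 2019 is a Sunday, so the first Sunday is September 1 and the fourth is September 22.
Daylight saving runs 11 February – 22 September; 30 March 2019 is inside that window, so Zelua is at UTC+05:30.
00:45 Zelua − 5h30m = 19:15 UTC (rolling into the previous day, 29 March 2019).
1 April 2019 is a Monday, so the first Monday is April 1.
1 October 2019 is a Tuesday, so the first Friday is October 4 and the fourth is October 25.
At the standard offset (UTC+07:00), 19:15 UTC + 7h = 02:15 Othtara Standard Time standard time (rolling into the next day, 30 March 2019).
Daylight saving runs 1 April – 25 October; the standard-time date in Othtara Standard Time, 30 March 2019, is outside that window, so Othtara Standard Time is on standard time at UTC+07:00.
19:15 UTC + 7h = 02:15 Othtara Standard Time (rolling into the next day, 30 March 2019).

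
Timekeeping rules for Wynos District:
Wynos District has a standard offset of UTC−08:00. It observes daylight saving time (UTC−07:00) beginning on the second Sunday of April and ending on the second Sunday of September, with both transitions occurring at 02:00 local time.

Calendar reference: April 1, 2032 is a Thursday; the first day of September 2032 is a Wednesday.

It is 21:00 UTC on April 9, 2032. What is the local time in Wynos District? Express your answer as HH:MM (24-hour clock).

13:00

1 April 2032 is a Thursday, so the first Sunday is April 4 and the second is April 11.
1 September 2032 is a Wednesday, so the first Sunday is September 5 and the second is September 12.
At the standard offset (UTC−08:00), 21:00 UTC − 8h = 13:00 Wynos District standard time.
Daylight saving runs 11 April – 12 September; the standard-time date in Wynos District, April 9, 2032, is outside that window, so Wynos District is on standard time at UTC−08:00.
21:00 UTC − 8h = 13:00 local.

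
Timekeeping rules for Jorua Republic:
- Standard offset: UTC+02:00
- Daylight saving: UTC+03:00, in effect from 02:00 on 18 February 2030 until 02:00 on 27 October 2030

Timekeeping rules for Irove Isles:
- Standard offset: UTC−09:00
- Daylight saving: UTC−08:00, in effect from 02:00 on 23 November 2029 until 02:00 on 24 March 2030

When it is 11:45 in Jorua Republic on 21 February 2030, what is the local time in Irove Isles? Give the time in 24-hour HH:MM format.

00:45

21 February 2030 falls between 18 February and 27 October, so daylight saving is in effect and Jorua Republic is at UTC+03:00.
11:45 Jorua Republic − 3h = 08:45 UTC.
At the standard offset (UTC−09:00), 08:45 UTC − 9h = 23:45 Irove Isles standard time (rolling into the previous day, 20 February 2030).
The standard-time date in Irove Isles, 20 February 2030, falls between 23 November 2029 and 24 March 2030, so daylight saving is in effect and Irove Isles is at UTC−08:00.
08:45 UTC − 8h = 00:45 Irove Isles.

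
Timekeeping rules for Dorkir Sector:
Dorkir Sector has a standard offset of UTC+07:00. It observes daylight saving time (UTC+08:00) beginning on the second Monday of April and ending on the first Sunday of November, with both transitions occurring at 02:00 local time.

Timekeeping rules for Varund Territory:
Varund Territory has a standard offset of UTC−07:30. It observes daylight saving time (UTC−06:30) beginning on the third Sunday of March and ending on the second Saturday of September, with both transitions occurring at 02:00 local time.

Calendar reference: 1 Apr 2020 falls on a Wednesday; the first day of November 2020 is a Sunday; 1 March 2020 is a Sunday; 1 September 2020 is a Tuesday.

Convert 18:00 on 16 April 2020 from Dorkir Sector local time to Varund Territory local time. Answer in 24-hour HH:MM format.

03:30

1 April 2020 is a Wednesday, so the first Monday is April 6 and the second is April 13.
1 November 2020 is a Sunday, so the first Sunday is November 1.
16 April 2020 lies within the daylight-saving period (13 April – 1 November), so Dorkir Sector is on daylight time, UTC+08:00.
18:00 Dorkir Sector − 8h = 10:00 UTC.
1 March 2020 is a Sunday, so the first Sunday is March 1 and the third is March 15.
1 September 2020 is a Tuesday, so the first Saturday is September 5 and the second is September 12.
At the standard offset (UTC−07:30), 10:00 UTC − 7h30m = 02:30 Varund Territory standard time.
The standard-time date in Varund Territory, 16 April 2020, falls between 15 March and 12 September, so daylight saving is in effect and Varund Territory is at UTC−06:30.
10:00 UTC − 6h30m = 03:30 Varund Territory.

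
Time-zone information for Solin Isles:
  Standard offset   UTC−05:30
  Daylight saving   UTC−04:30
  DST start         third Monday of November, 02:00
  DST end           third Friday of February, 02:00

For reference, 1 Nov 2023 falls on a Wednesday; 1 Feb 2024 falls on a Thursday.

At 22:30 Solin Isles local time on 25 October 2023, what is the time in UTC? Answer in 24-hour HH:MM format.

1 November 2023 is a Wednesday, so the first Monday is November 6 and the third is November 20.
1 February 2024 is a Thursday, so the first Friday is February 2 and the third is February 16.
Daylight saving runs 20 November 2023 – 16 February 2024; 25 October 2023 is outside that window, so Solin Isles is on standard time at UTC−05:30.
22:30 local + 5h30m = 04:00 UTC (rolling into the next day, 26 October 2023).

04:00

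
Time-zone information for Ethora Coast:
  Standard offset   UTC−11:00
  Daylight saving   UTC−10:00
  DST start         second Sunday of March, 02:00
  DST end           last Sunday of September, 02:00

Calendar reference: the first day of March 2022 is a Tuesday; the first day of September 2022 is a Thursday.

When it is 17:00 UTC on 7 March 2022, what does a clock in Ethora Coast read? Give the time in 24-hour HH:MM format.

1 March 2022 is a Tuesday, so the first Sunday is March 6 and the second is March 13.
1 September 2022 is a Thursday, so Sundays fall on 4, 11, 18, 25; the last is September 25.
At the standard offset (UTC−11:00), 17:00 UTC − 11h = 06:00 Ethora Coast standard time.
Daylight saving runs 13 March – 25 September; the standard-time date in Ethora Coast, 7 March 2022, is outside that window, so Ethora Coast is on standard time at UTC−11:00.
17:00 UTC − 11h = 06:00 local.

06:00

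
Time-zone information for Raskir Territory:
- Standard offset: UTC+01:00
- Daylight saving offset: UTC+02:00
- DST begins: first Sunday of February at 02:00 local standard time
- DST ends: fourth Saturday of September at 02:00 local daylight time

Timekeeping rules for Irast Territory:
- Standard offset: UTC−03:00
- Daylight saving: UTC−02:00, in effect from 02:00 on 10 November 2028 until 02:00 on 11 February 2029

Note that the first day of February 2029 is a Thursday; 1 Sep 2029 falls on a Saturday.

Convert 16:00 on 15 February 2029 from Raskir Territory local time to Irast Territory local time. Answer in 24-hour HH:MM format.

11:00

1 February 2029 is a Thursday, so the first Sunday is February 4.
1 September 2029 is a Saturday, so the first Saturday is September 1 and the fourth is September 22.
15 February 2029 lies within the daylight-saving period (4 February – 22 September), so Raskir Territory is on daylight time, UTC+02:00.
16:00 Raskir Territory − 2h = 14:00 UTC.
At the standard offset (UTC−03:00), 14:00 UTC − 3h = 11:00 Irast Territory standard time.
The standard-time date in Irast Territory, 15 February 2029, does not fall between 10 November 2028 and 11 February 2029, so daylight saving is not in effect and Irast Territory is at UTC−03:00.
14:00 UTC − 3h = 11:00 Irast Territory.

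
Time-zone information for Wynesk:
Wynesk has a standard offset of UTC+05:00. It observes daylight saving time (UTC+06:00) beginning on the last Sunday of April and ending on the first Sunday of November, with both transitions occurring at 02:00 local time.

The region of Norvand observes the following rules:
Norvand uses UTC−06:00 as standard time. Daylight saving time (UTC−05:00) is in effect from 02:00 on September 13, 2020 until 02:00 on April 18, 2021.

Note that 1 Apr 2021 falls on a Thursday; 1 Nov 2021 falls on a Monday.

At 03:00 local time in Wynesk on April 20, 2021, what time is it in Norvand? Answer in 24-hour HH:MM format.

16:00

1 April 2021 is a Thursday, so Sundays fall on 4, 11, 18, 25; the last is April 25.
1 November 2021 is a Monday, so the first Sunday is November 7.
Daylight saving runs 25 April – 7 November; April 20, 2021 is outside that window, so Wynesk is on standard time at UTC+05:00.
03:00 Wynesk − 5h = 22:00 UTC (rolling into the previous day, 19 April 2021).
At the standard offset (UTC−06:00), 22:00 UTC − 6h = 16:00 Norvand standard time.
Daylight saving runs 13 September 2020 – 18 April 2021; the standard-time date in Norvand, April 19, 2021, is outside that window, so Norvand is on standard time at UTC−06:00.
22:00 UTC − 6h = 16:00 Norvand.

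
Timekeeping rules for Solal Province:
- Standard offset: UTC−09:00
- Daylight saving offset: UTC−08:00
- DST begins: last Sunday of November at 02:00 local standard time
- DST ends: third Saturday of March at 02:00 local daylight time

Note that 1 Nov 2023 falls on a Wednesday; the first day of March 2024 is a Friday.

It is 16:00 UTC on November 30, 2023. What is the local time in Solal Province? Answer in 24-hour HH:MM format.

1 November 2023 is a Wednesday, so Sundays fall on 5, 12, 19, 26; the last is November 26.
1 March 2024 is a Friday, so the first Saturday is March 2 and the third is March 16.
At the standard offset (UTC−09:00), 16:00 UTC − 9h = 07:00 Solal Province standard time.
Daylight saving runs 26 November 2023 – 16 March 2024; the standard-time date in Solal Province, November 30, 2023, is inside that window, so Solal Province is at UTC−08:00.
16:00 UTC − 8h = 08:00 local.

08:00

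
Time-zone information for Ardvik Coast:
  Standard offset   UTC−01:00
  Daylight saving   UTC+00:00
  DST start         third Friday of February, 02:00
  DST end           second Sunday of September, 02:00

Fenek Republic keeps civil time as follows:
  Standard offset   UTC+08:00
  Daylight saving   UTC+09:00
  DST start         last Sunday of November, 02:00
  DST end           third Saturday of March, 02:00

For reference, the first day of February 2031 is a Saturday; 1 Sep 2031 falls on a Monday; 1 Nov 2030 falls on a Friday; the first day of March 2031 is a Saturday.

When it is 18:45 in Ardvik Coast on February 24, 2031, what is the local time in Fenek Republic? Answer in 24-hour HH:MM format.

1 February 2031 is a Saturday, so the first Friday is February 7 and the third is February 21.
1 September 2031 is a Monday, so the first Sunday is September 7 and the second is September 14.
February 24, 2031 falls between 21 February and 14 September, so daylight saving is in effect and Ardvik Coast is at UTC+00:00.
18:45 Ardvik Coast − 0h = 18:45 UTC.
1 November 2030 is a Friday, so Sundays fall on 3, 10, 17, 24; the last is November 24.
1 March 2031 is a Saturday, so the first Saturday is March 1 and the third is March 15.
At the standard offset (UTC+08:00), 18:45 UTC + 8h = 02:45 Fenek Republic standard time (rolling into the next day, 25 February 2031).
The standard-time date in Fenek Republic, February 25, 2031, lies within the daylight-saving period (24 November 2030 – 15 March 2031), so Fenek Republic is on daylight time, UTC+09:00.
18:45 UTC + 9h = 03:45 Fenek Republic (rolling into the next day, 25 February 2031).

03:45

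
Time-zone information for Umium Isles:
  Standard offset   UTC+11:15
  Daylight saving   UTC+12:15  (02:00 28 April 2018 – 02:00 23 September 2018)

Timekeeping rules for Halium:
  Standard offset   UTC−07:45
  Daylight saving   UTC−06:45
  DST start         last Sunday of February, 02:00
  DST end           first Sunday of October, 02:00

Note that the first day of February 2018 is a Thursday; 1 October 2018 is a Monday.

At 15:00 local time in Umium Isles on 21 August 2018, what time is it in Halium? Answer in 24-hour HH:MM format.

20:00

Daylight saving runs 28 April – 23 September; 21 August 2018 is inside that window, so Umium Isles is at UTC+12:15.
15:00 Umium Isles − 12h15m = 02:45 UTC.
1 February 2018 is a Thursday, so Sundays fall on 4, 11, 18, 25; the last is February 25.
1 October 2018 is a Monday, so the first Sunday is October 7.
At the standard offset (UTC−07:45), 02:45 UTC − 7h45m = 19:00 Halium standard time (rolling into the previous day, 20 August 2018).
The standard-time date in Halium, 20 August 2018, falls between 25 February and 7 October, so daylight saving is in effect and Halium is at UTC−06:45.
02:45 UTC − 6h45m = 20:00 Halium (rolling into the previous day, 20 August 2018).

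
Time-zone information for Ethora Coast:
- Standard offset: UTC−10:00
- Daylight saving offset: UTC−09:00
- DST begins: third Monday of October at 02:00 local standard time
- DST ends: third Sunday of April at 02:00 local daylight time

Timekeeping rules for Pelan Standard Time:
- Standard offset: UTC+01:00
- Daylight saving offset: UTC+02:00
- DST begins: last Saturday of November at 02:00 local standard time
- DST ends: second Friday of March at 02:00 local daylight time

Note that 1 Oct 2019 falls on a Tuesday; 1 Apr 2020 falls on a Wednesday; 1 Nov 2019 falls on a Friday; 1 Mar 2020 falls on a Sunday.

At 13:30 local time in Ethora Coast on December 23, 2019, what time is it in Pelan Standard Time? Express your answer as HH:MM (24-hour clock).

00:30

1 October 2019 is a Tuesday, so the first Monday is October 7 and the third is October 21.
1 April 2020 is a Wednesday, so the first Sunday is April 5 and the third is April 19.
December 23, 2019 falls between 21 October 2019 and 19 April 2020, so daylight saving is in effect and Ethora Coast is at UTC−09:00.
13:30 Ethora Coast + 9h = 22:30 UTC.
1 November 2019 is a Friday, so Saturdays fall on 2, 9, 16, 23, 30; the last is November 30.
1 March 2020 is a Sunday, so the first Friday is March 6 and the second is March 13.
At the standard offset (UTC+01:00), 22:30 UTC + 1h = 23:30 Pelan Standard Time standard time.
The standard-time date in Pelan Standard Time, December 23, 2019, falls between 30 November 2019 and 13 March 2020, so daylight saving is in effect and Pelan Standard Time is at UTC+02:00.
22:30 UTC + 2h = 00:30 Pelan Standard Time (rolling into the next day, 24 December 2019).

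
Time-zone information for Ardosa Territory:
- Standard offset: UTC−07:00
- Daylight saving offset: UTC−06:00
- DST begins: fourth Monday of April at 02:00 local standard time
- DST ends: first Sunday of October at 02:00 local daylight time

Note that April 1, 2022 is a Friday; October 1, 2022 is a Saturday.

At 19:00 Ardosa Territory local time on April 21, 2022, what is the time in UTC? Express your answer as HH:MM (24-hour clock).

02:00

1 April 2022 is a Friday, so the first Monday is April 4 and the fourth is April 25.
1 October 2022 is a Saturday, so the first Sunday is October 2.
Daylight saving runs 25 April – 2 October; April 21, 2022 is outside that window, so Ardosa Territory is on standard time at UTC−07:00.
19:00 local + 7h = 02:00 UTC (rolling into the next day, 22 April 2022).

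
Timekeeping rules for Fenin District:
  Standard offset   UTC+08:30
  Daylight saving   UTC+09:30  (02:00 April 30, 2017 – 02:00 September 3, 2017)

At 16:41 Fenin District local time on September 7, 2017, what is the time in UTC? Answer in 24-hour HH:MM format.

September 7, 2017 is outside the daylight-saving period (30 April – 3 September), so Fenin District is on standard time, UTC+08:30.
16:41 local − 8h30m = 08:11 UTC.

08:11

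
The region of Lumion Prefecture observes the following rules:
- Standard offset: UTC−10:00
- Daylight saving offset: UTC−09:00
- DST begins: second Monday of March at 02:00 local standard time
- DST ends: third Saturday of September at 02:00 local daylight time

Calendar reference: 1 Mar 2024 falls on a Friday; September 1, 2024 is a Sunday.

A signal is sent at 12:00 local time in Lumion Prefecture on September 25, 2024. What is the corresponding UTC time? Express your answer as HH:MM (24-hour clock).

1 March 2024 is a Friday, so the first Monday is March 4 and the second is March 11.
1 September 2024 is a Sunday, so the first Saturday is September 7 and the third is September 21.
September 25, 2024 does not fall between 11 March and 21 September, so daylight saving is not in effect and Lumion Prefecture is at UTC−10:00.
12:00 local + 10h = 22:00 UTC.

22:00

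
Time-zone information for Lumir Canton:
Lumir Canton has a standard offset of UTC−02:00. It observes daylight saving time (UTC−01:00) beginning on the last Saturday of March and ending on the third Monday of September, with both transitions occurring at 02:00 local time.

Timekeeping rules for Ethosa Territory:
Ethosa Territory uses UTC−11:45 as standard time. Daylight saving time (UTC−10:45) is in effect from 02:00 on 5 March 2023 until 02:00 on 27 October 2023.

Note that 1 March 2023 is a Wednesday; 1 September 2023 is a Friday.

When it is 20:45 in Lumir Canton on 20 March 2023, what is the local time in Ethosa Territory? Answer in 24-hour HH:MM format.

1 March 2023 is a Wednesday, so Saturdays fall on 4, 11, 18, 25; the last is March 25.
1 September 2023 is a Friday, so the first Monday is September 4 and the third is September 18.
Daylight saving runs 25 March – 18 September; 20 March 2023 is outside that window, so Lumir Canton is on standard time at UTC−02:00.
20:45 Lumir Canton + 2h = 22:45 UTC.
At the standard offset (UTC−11:45), 22:45 UTC − 11h45m = 11:00 Ethosa Territory standard time.
The standard-time date in Ethosa Territory, 20 March 2023, lies within the daylight-saving period (5 March – 27 October), so Ethosa Territory is on daylight time, UTC−10:45.
22:45 UTC − 10h45m = 12:00 Ethosa Territory.

12:00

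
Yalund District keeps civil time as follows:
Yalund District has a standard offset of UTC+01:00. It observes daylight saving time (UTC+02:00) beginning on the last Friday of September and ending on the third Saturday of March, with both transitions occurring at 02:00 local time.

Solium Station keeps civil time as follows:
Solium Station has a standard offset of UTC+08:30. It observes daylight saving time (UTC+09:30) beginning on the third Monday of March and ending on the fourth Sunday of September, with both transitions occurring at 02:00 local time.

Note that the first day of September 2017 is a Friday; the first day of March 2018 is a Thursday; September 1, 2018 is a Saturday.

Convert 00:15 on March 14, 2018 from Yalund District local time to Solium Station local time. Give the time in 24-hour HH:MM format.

06:45

1 September 2017 is a Friday, so Fridays fall on 1, 8, 15, 22, 29; the last is September 29.
1 March 2018 is a Thursday, so the first Saturday is March 3 and the third is March 17.
March 14, 2018 lies within the daylight-saving period (29 September 2017 – 17 March 2018), so Yalund District is on daylight time, UTC+02:00.
00:15 Yalund District − 2h = 22:15 UTC (rolling into the previous day, 13 March 2018).
1 March 2018 is a Thursday, so the first Monday is March 5 and the third is March 19.
1 September 2018 is a Saturday, so the first Sunday is September 2 and the fourth is September 23.
At the standard offset (UTC+08:30), 22:15 UTC + 8h30m = 06:45 Solium Station standard time (rolling into the next day, 14 March 2018).
The standard-time date in Solium Station, March 14, 2018, is outside the daylight-saving period (19 March – 23 September), so Solium Station is on standard time, UTC+08:30.
22:15 UTC + 8h30m = 06:45 Solium Station (rolling into the next day, 14 March 2018).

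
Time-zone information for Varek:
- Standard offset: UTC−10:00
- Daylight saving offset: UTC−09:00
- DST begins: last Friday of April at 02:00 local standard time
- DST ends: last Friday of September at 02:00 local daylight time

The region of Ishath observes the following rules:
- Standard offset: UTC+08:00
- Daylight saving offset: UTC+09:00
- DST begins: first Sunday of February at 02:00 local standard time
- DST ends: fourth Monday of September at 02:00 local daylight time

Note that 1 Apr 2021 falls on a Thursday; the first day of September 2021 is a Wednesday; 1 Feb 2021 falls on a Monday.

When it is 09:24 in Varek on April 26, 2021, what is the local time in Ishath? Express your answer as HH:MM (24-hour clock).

04:24

1 April 2021 is a Thursday, so Fridays fall on 2, 9, 16, 23, 30; the last is April 30.
1 September 2021 is a Wednesday, so Fridays fall on 3, 10, 17, 24; the last is September 24.
Daylight saving runs 30 April – 24 September; April 26, 2021 is outside that window, so Varek is on standard time at UTC−10:00.
09:24 Varek + 10h = 19:24 UTC.
1 February 2021 is a Monday, so the first Sunday is February 7.
1 September 2021 is a Wednesday, so the first Monday is September 6 and the fourth is September 27.
At the standard offset (UTC+08:00), 19:24 UTC + 8h = 03:24 Ishath standard time (rolling into the next day, 27 April 2021).
Daylight saving runs 7 February – 27 September; the standard-time date in Ishath, April 27, 2021, is inside that window, so Ishath is at UTC+09:00.
19:24 UTC + 9h = 04:24 Ishath (rolling into the next day, 27 April 2021).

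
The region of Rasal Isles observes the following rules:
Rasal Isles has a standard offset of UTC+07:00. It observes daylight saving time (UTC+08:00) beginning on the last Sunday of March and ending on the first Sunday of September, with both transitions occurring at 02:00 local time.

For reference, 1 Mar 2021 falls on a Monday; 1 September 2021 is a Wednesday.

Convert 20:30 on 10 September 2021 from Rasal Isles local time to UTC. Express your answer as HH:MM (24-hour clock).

1 March 2021 is a Monday, so Sundays fall on 7, 14, 21, 28; the last is March 28.
1 September 2021 is a Wednesday, so the first Sunday is September 5.
10 September 2021 does not fall between 28 March and 5 September, so daylight saving is not in effect and Rasal Isles is at UTC+07:00.
20:30 local − 7h = 13:30 UTC.

13:30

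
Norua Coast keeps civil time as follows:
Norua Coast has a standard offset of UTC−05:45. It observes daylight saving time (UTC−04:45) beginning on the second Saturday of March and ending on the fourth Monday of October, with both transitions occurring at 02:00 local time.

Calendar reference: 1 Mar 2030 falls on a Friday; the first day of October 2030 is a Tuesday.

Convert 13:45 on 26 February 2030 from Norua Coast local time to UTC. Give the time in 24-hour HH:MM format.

19:30

1 March 2030 is a Friday, so the first Saturday is March 2 and the second is March 9.
1 October 2030 is a Tuesday, so the first Monday is October 7 and the fourth is October 28.
Daylight saving runs 9 March – 28 October; 26 February 2030 is outside that window, so Norua Coast is on standard time at UTC−05:45.
13:45 local + 5h45m = 19:30 UTC.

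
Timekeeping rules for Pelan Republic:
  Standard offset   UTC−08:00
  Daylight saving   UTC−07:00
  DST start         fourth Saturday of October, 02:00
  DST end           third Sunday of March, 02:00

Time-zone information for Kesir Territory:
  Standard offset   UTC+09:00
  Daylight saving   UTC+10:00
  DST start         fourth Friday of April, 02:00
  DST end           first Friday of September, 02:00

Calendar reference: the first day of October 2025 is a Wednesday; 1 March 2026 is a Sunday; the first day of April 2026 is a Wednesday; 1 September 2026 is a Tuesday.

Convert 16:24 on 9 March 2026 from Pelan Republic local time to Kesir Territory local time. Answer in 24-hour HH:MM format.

1 October 2025 is a Wednesday, so the first Saturday is October 4 and the fourth is October 25.
1 March 2026 is a Sunday, so the first Sunday is March 1 and the third is March 15.
9 March 2026 falls between 25 October 2025 and 15 March 2026, so daylight saving is in effect and Pelan Republic is at UTC−07:00.
16:24 Pelan Republic + 7h = 23:24 UTC.
1 April 2026 is a Wednesday, so the first Friday is April 3 and the fourth is April 24.
1 September 2026 is a Tuesday, so the first Friday is September 4.
At the standard offset (UTC+09:00), 23:24 UTC + 9h = 08:24 Kesir Territory standard time (rolling into the next day, 10 March 2026).
Daylight saving runs 24 April – 4 September; the standard-time date in Kesir Territory, 10 March 2026, is outside that window, so Kesir Territory is on standard time at UTC+09:00.
23:24 UTC + 9h = 08:24 Kesir Territory (rolling into the next day, 10 March 2026).

08:24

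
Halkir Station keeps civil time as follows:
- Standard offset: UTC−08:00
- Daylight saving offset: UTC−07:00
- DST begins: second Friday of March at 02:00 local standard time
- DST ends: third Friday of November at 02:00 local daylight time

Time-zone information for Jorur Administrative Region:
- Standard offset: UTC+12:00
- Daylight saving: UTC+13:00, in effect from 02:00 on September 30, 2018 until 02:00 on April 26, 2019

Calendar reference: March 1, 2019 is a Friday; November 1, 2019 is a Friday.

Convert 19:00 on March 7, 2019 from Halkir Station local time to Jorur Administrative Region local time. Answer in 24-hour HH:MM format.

16:00

1 March 2019 is a Friday, so the first Friday is March 1 and the second is March 8.
1 November 2019 is a Friday, so the first Friday is November 1 and the third is November 15.
Daylight saving runs 8 March – 15 November; March 7, 2019 is outside that window, so Halkir Station is on standard time at UTC−08:00.
19:00 Halkir Station + 8h = 03:00 UTC (rolling into the next day, 8 March 2019).
At the standard offset (UTC+12:00), 03:00 UTC + 12h = 15:00 Jorur Administrative Region standard time.
The standard-time date in Jorur Administrative Region, March 8, 2019, lies within the daylight-saving period (30 September 2018 – 26 April 2019), so Jorur Administrative Region is on daylight time, UTC+13:00.
03:00 UTC + 13h = 16:00 Jorur Administrative Region.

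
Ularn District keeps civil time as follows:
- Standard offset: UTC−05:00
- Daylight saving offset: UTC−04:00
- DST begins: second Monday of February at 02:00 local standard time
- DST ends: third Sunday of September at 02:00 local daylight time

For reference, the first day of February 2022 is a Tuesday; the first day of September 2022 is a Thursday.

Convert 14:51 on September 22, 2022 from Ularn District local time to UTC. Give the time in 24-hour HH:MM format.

1 February 2022 is a Tuesday, so the first Monday is February 7 and the second is February 14.
1 September 2022 is a Thursday, so the first Sunday is September 4 and the third is September 18.
September 22, 2022 is outside the daylight-saving period (14 February – 18 September), so Ularn District is on standard time, UTC−05:00.
14:51 local + 5h = 19:51 UTC.

19:51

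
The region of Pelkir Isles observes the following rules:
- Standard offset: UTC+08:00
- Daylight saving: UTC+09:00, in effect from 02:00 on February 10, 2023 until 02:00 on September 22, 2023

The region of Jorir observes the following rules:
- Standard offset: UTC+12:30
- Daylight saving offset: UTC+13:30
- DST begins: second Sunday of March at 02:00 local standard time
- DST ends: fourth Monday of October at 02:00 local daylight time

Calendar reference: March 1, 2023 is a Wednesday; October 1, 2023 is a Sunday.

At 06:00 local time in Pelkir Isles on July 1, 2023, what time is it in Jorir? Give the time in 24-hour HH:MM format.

10:30

July 1, 2023 falls between 10 February and 22 September, so daylight saving is in effect and Pelkir Isles is at UTC+09:00.
06:00 Pelkir Isles − 9h = 21:00 UTC (rolling into the previous day, 30 June 2023).
1 March 2023 is a Wednesday, so the first Sunday is March 5 and the second is March 12.
1 October 2023 is a Sunday, so the first Monday is October 2 and the fourth is October 23.
At the standard offset (UTC+12:30), 21:00 UTC + 12h30m = 09:30 Jorir standard time (rolling into the next day, 1 July 2023).
The standard-time date in Jorir, July 1, 2023, falls between 12 March and 23 October, so daylight saving is in effect and Jorir is at UTC+13:30.
21:00 UTC + 13h30m = 10:30 Jorir (rolling into the next day, 1 July 2023).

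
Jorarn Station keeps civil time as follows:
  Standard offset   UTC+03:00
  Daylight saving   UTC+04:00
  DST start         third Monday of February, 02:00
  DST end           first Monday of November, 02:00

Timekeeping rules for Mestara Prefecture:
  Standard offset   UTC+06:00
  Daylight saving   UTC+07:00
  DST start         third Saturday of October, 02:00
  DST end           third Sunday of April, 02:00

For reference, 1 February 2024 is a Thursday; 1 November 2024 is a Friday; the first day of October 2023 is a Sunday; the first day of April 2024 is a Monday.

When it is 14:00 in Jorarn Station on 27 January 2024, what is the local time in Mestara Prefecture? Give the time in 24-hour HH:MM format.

1 February 2024 is a Thursday, so the first Monday is February 5 and the third is February 19.
1 November 2024 is a Friday, so the first Monday is November 4.
Daylight saving runs 19 February – 4 November; 27 January 2024 is outside that window, so Jorarn Station is on standard time at UTC+03:00.
14:00 Jorarn Station − 3h = 11:00 UTC.
1 October 2023 is a Sunday, so the first Saturday is October 7 and the third is October 21.
1 April 2024 is a Monday, so the first Sunday is April 7 and the third is April 21.
At the standard offset (UTC+06:00), 11:00 UTC + 6h = 17:00 Mestara Prefecture standard time.
The standard-time date in Mestara Prefecture, 27 January 2024, lies within the daylight-saving period (21 October 2023 – 21 April 2024), so Mestara Prefecture is on daylight time, UTC+07:00.
11:00 UTC + 7h = 18:00 Mestara Prefecture.

18:00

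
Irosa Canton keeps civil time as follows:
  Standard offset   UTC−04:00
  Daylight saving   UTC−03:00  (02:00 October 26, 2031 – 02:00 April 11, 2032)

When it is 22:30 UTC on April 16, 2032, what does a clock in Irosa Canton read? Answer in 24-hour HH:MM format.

18:30

At the standard offset (UTC−04:00), 22:30 UTC − 4h = 18:30 Irosa Canton standard time.
The standard-time date in Irosa Canton, April 16, 2032, is outside the daylight-saving period (26 October 2031 – 11 April 2032), so Irosa Canton is on standard time, UTC−04:00.
22:30 UTC − 4h = 18:30 local.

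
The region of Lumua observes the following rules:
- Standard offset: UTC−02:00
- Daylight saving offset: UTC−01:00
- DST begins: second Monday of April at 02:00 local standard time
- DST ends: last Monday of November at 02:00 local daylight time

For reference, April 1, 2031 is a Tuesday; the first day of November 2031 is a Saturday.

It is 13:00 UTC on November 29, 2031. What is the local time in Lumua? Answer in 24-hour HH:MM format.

1 April 2031 is a Tuesday, so the first Monday is April 7 and the second is April 14.
1 November 2031 is a Saturday, so Mondays fall on 3, 10, 17, 24; the last is November 24.
At the standard offset (UTC−02:00), 13:00 UTC − 2h = 11:00 Lumua standard time.
Daylight saving runs 14 April – 24 November; the standard-time date in Lumua, November 29, 2031, is outside that window, so Lumua is on standard time at UTC−02:00.
13:00 UTC − 2h = 11:00 local.

11:00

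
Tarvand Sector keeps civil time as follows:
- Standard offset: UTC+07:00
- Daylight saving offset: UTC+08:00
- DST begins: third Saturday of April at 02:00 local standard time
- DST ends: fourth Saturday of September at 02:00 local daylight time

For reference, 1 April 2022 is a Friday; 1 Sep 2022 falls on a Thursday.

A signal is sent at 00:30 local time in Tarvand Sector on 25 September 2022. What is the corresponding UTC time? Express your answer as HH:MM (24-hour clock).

17:30

1 April 2022 is a Friday, so the first Saturday is April 2 and the third is April 16.
1 September 2022 is a Thursday, so the first Saturday is September 3 and the fourth is September 24.
25 September 2022 does not fall between 16 April and 24 September, so daylight saving is not in effect and Tarvand Sector is at UTC+07:00.
00:30 local − 7h = 17:30 UTC (rolling into the previous day, 24 September 2022).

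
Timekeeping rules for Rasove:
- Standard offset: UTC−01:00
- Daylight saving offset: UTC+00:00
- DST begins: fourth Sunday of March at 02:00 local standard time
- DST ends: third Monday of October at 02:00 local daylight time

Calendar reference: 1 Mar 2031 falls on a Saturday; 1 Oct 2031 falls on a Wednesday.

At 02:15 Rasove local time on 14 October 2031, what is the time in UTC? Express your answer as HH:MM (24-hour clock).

02:15

1 March 2031 is a Saturday, so the first Sunday is March 2 and the fourth is March 23.
1 October 2031 is a Wednesday, so the first Monday is October 6 and the third is October 20.
14 October 2031 falls between 23 March and 20 October, so daylight saving is in effect and Rasove is at UTC+00:00.
02:15 local − 0h = 02:15 UTC.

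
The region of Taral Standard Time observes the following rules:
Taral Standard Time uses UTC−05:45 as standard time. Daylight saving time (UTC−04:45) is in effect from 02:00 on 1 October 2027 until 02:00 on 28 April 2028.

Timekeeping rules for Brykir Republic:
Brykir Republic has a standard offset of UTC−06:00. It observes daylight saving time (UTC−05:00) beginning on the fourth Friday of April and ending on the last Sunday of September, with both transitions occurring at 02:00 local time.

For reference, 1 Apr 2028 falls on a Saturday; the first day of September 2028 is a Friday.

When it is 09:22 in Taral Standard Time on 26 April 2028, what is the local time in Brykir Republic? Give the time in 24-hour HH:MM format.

Daylight saving runs 1 October 2027 – 28 April 2028; 26 April 2028 is inside that window, so Taral Standard Time is at UTC−04:45.
09:22 Taral Standard Time + 4h45m = 14:07 UTC.
1 April 2028 is a Saturday, so the first Friday is April 7 and the fourth is April 28.
1 September 2028 is a Friday, so Sundays fall on 3, 10, 17, 24; the last is September 24.
At the standard offset (UTC−06:00), 14:07 UTC − 6h = 08:07 Brykir Republic standard time.
The standard-time date in Brykir Republic, 26 April 2028, does not fall between 28 April and 24 September, so daylight saving is not in effect and Brykir Republic is at UTC−06:00.
14:07 UTC − 6h = 08:07 Brykir Republic.

08:07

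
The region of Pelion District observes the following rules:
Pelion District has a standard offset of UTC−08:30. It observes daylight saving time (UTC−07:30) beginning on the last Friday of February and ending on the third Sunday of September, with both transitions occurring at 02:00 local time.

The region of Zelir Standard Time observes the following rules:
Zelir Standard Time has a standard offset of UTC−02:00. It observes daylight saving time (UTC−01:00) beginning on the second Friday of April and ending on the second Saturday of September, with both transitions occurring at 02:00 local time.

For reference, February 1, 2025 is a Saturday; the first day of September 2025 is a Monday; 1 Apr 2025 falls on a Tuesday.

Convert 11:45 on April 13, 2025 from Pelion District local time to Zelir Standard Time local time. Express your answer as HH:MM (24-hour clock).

18:15

1 February 2025 is a Saturday, so Fridays fall on 7, 14, 21, 28; the last is February 28.
1 September 2025 is a Monday, so the first Sunday is September 7 and the third is September 21.
April 13, 2025 lies within the daylight-saving period (28 February – 21 September), so Pelion District is on daylight time, UTC−07:30.
11:45 Pelion District + 7h30m = 19:15 UTC.
1 April 2025 is a Tuesday, so the first Friday is April 4 and the second is April 11.
1 September 2025 is a Monday, so the first Saturday is September 6 and the second is September 13.
At the standard offset (UTC−02:00), 19:15 UTC − 2h = 17:15 Zelir Standard Time standard time.
The standard-time date in Zelir Standard Time, April 13, 2025, lies within the daylight-saving period (11 April – 13 September), so Zelir Standard Time is on daylight time, UTC−01:00.
19:15 UTC − 1h = 18:15 Zelir Standard Time.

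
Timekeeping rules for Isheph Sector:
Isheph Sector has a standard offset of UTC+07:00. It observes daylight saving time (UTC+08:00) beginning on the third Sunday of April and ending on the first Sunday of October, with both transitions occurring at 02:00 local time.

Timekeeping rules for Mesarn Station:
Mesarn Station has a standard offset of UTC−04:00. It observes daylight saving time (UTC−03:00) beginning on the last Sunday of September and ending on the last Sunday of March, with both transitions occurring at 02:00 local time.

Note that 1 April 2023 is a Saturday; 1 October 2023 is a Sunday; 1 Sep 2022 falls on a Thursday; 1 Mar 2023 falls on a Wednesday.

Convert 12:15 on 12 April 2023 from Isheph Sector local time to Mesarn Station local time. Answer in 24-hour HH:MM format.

01:15

1 April 2023 is a Saturday, so the first Sunday is April 2 and the third is April 16.
1 October 2023 is a Sunday, so the first Sunday is October 1.
12 April 2023 does not fall between 16 April and 1 October, so daylight saving is not in effect and Isheph Sector is at UTC+07:00.
12:15 Isheph Sector − 7h = 05:15 UTC.
1 September 2022 is a Thursday, so Sundays fall on 4, 11, 18, 25; the last is September 25.
1 March 2023 is a Wednesday, so Sundays fall on 5, 12, 19, 26; the last is March 26.
At the standard offset (UTC−04:00), 05:15 UTC − 4h = 01:15 Mesarn Station standard time.
The standard-time date in Mesarn Station, 12 April 2023, does not fall between 25 September 2022 and 26 March 2023, so daylight saving is not in effect and Mesarn Station is at UTC−04:00.
05:15 UTC − 4h = 01:15 Mesarn Station.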